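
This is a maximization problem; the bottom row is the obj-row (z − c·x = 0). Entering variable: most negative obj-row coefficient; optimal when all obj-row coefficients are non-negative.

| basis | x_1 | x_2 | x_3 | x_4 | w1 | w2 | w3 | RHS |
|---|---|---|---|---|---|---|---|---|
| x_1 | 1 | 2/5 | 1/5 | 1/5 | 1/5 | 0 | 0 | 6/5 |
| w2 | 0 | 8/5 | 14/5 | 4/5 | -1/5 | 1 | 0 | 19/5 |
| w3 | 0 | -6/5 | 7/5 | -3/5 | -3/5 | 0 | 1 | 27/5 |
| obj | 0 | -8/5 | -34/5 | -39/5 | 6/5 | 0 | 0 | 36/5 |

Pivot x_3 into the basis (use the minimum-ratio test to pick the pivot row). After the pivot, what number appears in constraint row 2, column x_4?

2/7

Ratio test on column x_3 — row 1: (6/5)/(1/5) = 6; row 2: (19/5)/(14/5) = 19/14; row 3: (27/5)/(7/5) = 27/7. Minimum is 19/14 at row 2 (w2 leaves); pivot element 14/5.
Divide row 2 by 14/5; eliminate column x_3 from the other rows.
In the new row 2, the x_4 entry is the old entry divided by the pivot: (4/5)/(14/5) = 2/7.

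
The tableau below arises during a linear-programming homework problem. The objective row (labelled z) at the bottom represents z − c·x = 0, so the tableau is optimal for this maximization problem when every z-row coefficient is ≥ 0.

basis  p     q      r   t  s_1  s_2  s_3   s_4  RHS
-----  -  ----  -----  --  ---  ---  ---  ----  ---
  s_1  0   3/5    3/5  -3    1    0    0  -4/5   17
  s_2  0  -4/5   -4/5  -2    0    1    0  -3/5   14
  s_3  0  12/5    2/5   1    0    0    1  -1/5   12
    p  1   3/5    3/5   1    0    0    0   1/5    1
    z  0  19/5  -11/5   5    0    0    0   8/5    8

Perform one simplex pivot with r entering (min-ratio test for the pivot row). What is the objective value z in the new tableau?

Ratio test on column r — row 1: 17/(3/5) = 85/3; row 2: entry -4/5 ≤ 0; row 3: 12/(2/5) = 30; row 4: 1/(3/5) = 5/3. Minimum is 5/3 at row 4 (p leaves); pivot element 3/5.
Pivot on row 4; the z-row RHS becomes 8 − (-11/5)·(5/3) = 35/3.

35/3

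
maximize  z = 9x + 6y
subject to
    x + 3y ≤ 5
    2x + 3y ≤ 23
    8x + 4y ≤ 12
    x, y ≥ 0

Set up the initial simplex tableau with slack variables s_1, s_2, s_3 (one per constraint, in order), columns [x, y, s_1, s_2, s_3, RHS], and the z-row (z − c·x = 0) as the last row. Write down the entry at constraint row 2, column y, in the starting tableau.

3

Constraint 2 has coefficient 3 on y.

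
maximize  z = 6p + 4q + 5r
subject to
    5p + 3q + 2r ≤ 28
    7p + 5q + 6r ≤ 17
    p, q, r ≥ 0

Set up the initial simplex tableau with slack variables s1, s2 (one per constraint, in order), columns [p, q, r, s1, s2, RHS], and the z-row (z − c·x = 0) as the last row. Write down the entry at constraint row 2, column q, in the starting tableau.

5

Constraint 2 has coefficient 5 on q.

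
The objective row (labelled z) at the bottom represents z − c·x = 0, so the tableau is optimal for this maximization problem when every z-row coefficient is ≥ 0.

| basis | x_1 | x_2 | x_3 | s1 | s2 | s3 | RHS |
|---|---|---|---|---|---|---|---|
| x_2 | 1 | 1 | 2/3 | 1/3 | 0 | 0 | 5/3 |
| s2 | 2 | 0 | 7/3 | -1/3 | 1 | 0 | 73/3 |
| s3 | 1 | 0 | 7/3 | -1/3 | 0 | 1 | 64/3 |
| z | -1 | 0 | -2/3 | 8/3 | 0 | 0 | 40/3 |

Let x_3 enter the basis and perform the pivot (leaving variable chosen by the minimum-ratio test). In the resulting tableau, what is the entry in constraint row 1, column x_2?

3/2

Ratio test on column x_3 — row 1: (5/3)/(2/3) = 5/2; row 2: (73/3)/(7/3) = 73/7; row 3: (64/3)/(7/3) = 64/7. Minimum is 5/2 at row 1 (x_2 leaves); pivot element 2/3.
Divide row 1 by 2/3; eliminate column x_3 from the other rows.
In the new row 1, the x_2 entry is the old entry divided by the pivot: 1/(2/3) = 3/2.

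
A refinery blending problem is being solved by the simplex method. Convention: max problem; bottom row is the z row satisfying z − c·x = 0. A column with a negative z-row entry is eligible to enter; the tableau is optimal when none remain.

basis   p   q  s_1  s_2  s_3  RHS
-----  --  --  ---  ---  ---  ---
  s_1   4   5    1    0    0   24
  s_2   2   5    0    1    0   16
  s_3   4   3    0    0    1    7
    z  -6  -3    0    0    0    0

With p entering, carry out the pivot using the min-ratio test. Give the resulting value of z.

Ratio test on column p — row 1: 24/4 = 6; row 2: 16/2 = 8; row 3: 7/4 = 7/4. Minimum is 7/4 at row 3 (s_3 leaves); pivot element 4.
Pivot on row 3; the z-row RHS becomes 0 − (-6)·(7/4) = 21/2.

21/2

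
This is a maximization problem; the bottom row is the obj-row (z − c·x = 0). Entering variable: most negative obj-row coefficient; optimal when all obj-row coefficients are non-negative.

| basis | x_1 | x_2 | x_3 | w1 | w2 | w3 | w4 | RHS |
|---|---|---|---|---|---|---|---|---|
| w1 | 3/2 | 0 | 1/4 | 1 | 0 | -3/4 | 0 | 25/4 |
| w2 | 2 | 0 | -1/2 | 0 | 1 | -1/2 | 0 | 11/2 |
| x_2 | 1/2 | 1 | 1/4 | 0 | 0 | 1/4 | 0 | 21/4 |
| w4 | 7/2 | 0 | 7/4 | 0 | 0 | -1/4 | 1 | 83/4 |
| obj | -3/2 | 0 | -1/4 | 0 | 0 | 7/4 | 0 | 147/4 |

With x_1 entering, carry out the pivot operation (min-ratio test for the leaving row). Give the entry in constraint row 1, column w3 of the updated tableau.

-3/8

Ratio test on column x_1 — row 1: (25/4)/(3/2) = 25/6; row 2: (11/2)/2 = 11/4; row 3: (21/4)/(1/2) = 21/2; row 4: (83/4)/(7/2) = 83/14. Minimum is 11/4 at row 2 (w2 leaves); pivot element 2.
Divide row 2 by 2; eliminate column x_1 from the other rows.
Row 1 update in column w3: -3/4 − (3/2)·(-1/4) = -3/8.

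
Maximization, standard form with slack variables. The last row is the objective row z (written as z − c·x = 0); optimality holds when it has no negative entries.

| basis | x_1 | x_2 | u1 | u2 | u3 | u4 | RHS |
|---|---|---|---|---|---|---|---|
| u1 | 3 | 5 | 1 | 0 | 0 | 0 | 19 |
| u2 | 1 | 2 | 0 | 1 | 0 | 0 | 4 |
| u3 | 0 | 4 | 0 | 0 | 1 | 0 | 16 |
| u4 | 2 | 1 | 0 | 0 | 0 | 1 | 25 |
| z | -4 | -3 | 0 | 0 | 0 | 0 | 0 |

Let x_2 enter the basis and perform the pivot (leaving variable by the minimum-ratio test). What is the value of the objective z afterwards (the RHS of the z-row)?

Ratio test on column x_2 — row 1: 19/5 = 19/5; row 2: 4/2 = 2; row 3: 16/4 = 4; row 4: 25/1 = 25. Minimum is 2 at row 2 (u2 leaves); pivot element 2.
Pivot on row 2; the z-row RHS becomes 0 − (-3)·2 = 6.

6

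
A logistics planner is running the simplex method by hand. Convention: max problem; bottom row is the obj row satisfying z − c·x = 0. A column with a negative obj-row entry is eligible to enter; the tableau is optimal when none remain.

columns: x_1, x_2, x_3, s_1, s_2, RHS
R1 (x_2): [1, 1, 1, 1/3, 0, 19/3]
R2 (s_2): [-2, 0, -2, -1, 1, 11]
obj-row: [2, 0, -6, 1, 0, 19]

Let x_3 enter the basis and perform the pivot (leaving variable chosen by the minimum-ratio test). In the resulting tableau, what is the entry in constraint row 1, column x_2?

Ratio test on column x_3 — row 1: (19/3)/1 = 19/3; row 2: entry -2 ≤ 0. Minimum is 19/3 at row 1 (x_2 leaves); pivot element 1.
Divide row 1 by 1; eliminate column x_3 from the other rows.
In the new row 1, the x_2 entry is the old entry divided by the pivot: 1/1 = 1.

1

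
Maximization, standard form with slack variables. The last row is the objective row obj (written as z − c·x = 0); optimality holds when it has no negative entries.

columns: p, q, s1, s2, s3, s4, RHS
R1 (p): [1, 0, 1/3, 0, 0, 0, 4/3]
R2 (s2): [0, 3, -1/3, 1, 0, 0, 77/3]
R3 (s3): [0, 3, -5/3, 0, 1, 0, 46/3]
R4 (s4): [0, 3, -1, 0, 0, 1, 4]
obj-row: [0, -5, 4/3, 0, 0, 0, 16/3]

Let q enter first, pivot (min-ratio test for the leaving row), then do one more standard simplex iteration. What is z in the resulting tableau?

Ratio test on column q — row 1: entry 0 ≤ 0; row 2: (77/3)/3 = 77/9; row 3: (46/3)/3 = 46/9; row 4: 4/3 = 4/3. Minimum is 4/3 at row 4 (s4 leaves); pivot element 3.
Pivot on row 4; the obj-row RHS becomes 16/3 − (-5)·(4/3) = 12.
Next entering variable (most negative obj-row entry -1/3): s1.
Ratio test on column s1 — row 1: (4/3)/(1/3) = 4; row 2: (65/3)/(2/3) = 65/2; row 3: entry -2/3 ≤ 0; row 4: entry -1/3 ≤ 0. Minimum is 4 at row 1 (p leaves); pivot element 1/3.
After the second pivot the obj-row RHS is 12 − (-1/3)·4 = 40/3.

40/3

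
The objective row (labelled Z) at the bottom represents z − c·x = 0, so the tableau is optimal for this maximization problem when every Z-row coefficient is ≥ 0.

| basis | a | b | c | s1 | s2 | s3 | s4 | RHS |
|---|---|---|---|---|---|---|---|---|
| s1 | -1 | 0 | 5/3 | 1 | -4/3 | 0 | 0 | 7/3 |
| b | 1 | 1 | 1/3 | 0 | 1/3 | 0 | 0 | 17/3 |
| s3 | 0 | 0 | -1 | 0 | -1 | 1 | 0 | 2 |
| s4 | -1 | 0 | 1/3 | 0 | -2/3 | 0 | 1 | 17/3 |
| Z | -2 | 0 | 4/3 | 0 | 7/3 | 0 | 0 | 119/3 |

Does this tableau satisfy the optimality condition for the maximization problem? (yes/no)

The Z-row has a negative entry -2 in column a, so it is not optimal.

no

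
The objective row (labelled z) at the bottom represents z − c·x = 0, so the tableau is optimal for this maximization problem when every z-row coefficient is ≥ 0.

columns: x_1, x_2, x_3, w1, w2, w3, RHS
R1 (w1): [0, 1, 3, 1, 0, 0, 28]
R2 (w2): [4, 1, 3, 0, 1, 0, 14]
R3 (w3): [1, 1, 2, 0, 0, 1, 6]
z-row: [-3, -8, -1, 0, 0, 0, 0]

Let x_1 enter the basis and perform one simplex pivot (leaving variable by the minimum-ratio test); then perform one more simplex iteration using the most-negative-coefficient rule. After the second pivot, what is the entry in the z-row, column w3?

Ratio test on column x_1 — row 1: entry 0 ≤ 0; row 2: 14/4 = 7/2; row 3: 6/1 = 6. Minimum is 7/2 at row 2 (w2 leaves); pivot element 4.
Divide row 2 by 4; eliminate column x_1 from the other rows.
Second iteration: most negative z-row entry is -29/4 in column x_2, so x_2 enters.
Ratio test on column x_2 — row 1: 28/1 = 28; row 2: (7/2)/(1/4) = 14; row 3: (5/2)/(3/4) = 10/3. Minimum is 10/3 at row 3 (w3 leaves); pivot element 3/4.
Divide row 3 by 3/4; eliminate column x_2 from the other rows.
After both pivots, the entry at the z-row, column w3 is 29/3.

29/3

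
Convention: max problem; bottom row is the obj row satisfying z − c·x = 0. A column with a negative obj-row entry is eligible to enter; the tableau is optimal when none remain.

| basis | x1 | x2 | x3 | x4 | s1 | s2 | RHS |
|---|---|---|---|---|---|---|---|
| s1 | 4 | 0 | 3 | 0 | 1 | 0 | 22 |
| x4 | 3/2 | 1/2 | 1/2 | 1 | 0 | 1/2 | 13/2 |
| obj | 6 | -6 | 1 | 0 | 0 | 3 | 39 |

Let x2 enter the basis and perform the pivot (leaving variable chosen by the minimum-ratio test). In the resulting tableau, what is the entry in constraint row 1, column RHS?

Ratio test on column x2 — row 1: entry 0 ≤ 0; row 2: (13/2)/(1/2) = 13. Minimum is 13 at row 2 (x4 leaves); pivot element 1/2.
Divide row 2 by 1/2; eliminate column x2 from the other rows.
Row 1 update in column RHS: 22 − 0·13 = 22.

22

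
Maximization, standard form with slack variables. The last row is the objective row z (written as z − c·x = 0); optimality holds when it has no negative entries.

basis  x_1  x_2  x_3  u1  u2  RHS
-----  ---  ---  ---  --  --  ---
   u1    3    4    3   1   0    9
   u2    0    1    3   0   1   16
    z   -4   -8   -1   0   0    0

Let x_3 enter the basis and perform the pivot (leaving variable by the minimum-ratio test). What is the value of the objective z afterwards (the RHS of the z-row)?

Ratio test on column x_3 — row 1: 9/3 = 3; row 2: 16/3 = 16/3. Minimum is 3 at row 1 (u1 leaves); pivot element 3.
Pivot on row 1; the z-row RHS becomes 0 − (-1)·3 = 3.

3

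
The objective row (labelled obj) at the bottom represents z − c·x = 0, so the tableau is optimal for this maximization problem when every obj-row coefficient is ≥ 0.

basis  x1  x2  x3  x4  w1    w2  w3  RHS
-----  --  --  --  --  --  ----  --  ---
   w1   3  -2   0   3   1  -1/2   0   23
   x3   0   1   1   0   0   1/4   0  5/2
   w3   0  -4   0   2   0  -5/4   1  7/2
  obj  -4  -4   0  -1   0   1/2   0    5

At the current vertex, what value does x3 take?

x3 is basic (row 2); its value is the RHS of that row, 5/2.

5/2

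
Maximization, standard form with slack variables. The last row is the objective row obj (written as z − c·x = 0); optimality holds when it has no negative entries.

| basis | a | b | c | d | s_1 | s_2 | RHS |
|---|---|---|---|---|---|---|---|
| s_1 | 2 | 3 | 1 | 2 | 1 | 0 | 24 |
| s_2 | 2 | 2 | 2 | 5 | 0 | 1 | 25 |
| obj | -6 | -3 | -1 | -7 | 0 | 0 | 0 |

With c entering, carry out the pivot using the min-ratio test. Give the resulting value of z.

25/2

Ratio test on column c — row 1: 24/1 = 24; row 2: 25/2 = 25/2. Minimum is 25/2 at row 2 (s_2 leaves); pivot element 2.
Pivot on row 2; the obj-row RHS becomes 0 − (-1)·(25/2) = 25/2.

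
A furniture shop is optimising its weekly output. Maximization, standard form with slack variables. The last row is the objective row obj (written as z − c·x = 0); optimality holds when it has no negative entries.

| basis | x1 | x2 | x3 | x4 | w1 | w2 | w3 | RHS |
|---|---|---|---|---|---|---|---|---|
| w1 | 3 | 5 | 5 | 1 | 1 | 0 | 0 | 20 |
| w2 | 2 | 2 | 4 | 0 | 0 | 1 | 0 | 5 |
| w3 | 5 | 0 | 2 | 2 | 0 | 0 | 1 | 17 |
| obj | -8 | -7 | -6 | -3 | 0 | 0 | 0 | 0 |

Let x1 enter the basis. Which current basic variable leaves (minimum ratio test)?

w2

Column x1 entries and ratios — w1: 20/3 = 20/3; w2: 5/2 = 5/2; w3: 17/5 = 17/5.
Smallest ratio is 5/2 in the row of w2, so w2 leaves.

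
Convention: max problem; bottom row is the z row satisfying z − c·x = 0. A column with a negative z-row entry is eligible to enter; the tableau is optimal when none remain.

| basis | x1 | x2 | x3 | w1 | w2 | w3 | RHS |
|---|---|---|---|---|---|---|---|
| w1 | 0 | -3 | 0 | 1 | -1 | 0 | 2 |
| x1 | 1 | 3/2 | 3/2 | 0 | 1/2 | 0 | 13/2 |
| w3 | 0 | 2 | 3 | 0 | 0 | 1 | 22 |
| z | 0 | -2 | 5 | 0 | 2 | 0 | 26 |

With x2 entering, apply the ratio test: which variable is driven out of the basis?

x1

Column x2 entries and ratios — w1: -3 ≤ 0, skip; x1: (13/2)/(3/2) = 13/3; w3: 22/2 = 11.
Smallest ratio is 13/3 in the row of x1, so x1 leaves.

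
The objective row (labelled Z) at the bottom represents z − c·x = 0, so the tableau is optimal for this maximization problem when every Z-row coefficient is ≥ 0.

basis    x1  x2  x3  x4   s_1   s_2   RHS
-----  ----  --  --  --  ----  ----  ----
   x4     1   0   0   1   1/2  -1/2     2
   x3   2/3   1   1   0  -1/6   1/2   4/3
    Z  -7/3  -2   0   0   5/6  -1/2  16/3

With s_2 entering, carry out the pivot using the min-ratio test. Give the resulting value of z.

20/3

Ratio test on column s_2 — row 1: entry -1/2 ≤ 0; row 2: (4/3)/(1/2) = 8/3. Minimum is 8/3 at row 2 (x3 leaves); pivot element 1/2.
Pivot on row 2; the Z-row RHS becomes 16/3 − (-1/2)·(8/3) = 20/3.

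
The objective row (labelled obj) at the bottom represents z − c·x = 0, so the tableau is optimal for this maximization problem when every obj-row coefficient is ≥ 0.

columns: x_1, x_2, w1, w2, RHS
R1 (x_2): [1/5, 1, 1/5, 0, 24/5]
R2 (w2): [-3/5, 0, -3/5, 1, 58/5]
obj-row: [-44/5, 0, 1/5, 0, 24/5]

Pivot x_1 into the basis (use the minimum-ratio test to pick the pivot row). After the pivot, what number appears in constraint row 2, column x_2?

Ratio test on column x_1 — row 1: (24/5)/(1/5) = 24; row 2: entry -3/5 ≤ 0. Minimum is 24 at row 1 (x_2 leaves); pivot element 1/5.
Divide row 1 by 1/5; eliminate column x_1 from the other rows.
Row 2 update in column x_2: 0 − (-3/5)·5 = 3.

3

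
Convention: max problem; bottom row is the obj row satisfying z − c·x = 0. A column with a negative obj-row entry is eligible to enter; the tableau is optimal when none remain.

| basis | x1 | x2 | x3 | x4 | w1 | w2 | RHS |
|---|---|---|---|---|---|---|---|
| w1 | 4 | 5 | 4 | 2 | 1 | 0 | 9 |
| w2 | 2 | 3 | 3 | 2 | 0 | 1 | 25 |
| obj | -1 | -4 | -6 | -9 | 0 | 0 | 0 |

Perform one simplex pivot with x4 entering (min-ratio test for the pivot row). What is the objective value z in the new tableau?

81/2

Ratio test on column x4 — row 1: 9/2 = 9/2; row 2: 25/2 = 25/2. Minimum is 9/2 at row 1 (w1 leaves); pivot element 2.
Pivot on row 1; the obj-row RHS becomes 0 − (-9)·(9/2) = 81/2.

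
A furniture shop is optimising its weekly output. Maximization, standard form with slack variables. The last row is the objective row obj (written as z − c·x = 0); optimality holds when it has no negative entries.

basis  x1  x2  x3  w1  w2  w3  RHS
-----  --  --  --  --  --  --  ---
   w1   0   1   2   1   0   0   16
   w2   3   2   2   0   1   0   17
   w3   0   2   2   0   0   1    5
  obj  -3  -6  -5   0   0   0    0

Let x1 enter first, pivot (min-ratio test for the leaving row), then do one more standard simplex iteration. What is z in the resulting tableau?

Ratio test on column x1 — row 1: entry 0 ≤ 0; row 2: 17/3 = 17/3; row 3: entry 0 ≤ 0. Minimum is 17/3 at row 2 (w2 leaves); pivot element 3.
Pivot on row 2; the obj-row RHS becomes 0 − (-3)·(17/3) = 17.
Next entering variable (most negative obj-row entry -4): x2.
Ratio test on column x2 — row 1: 16/1 = 16; row 2: (17/3)/(2/3) = 17/2; row 3: 5/2 = 5/2. Minimum is 5/2 at row 3 (w3 leaves); pivot element 2.
After the second pivot the obj-row RHS is 17 − (-4)·(5/2) = 27.

27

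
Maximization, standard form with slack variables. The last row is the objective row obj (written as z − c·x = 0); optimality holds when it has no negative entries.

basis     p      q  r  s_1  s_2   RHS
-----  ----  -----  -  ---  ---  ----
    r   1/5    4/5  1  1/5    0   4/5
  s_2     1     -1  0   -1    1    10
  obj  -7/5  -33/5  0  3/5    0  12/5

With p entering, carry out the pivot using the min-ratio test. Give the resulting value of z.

Ratio test on column p — row 1: (4/5)/(1/5) = 4; row 2: 10/1 = 10. Minimum is 4 at row 1 (r leaves); pivot element 1/5.
Pivot on row 1; the obj-row RHS becomes 12/5 − (-7/5)·4 = 8.

8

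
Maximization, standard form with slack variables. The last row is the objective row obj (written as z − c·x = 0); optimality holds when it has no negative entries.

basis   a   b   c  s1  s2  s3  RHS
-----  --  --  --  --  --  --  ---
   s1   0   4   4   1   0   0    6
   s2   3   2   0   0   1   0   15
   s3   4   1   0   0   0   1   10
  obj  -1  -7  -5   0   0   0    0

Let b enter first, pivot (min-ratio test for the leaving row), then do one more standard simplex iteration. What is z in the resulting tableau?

Ratio test on column b — row 1: 6/4 = 3/2; row 2: 15/2 = 15/2; row 3: 10/1 = 10. Minimum is 3/2 at row 1 (s1 leaves); pivot element 4.
Pivot on row 1; the obj-row RHS becomes 0 − (-7)·(3/2) = 21/2.
Next entering variable (most negative obj-row entry -1): a.
Ratio test on column a — row 1: entry 0 ≤ 0; row 2: 12/3 = 4; row 3: (17/2)/4 = 17/8. Minimum is 17/8 at row 3 (s3 leaves); pivot element 4.
After the second pivot the obj-row RHS is 21/2 − (-1)·(17/8) = 101/8.

101/8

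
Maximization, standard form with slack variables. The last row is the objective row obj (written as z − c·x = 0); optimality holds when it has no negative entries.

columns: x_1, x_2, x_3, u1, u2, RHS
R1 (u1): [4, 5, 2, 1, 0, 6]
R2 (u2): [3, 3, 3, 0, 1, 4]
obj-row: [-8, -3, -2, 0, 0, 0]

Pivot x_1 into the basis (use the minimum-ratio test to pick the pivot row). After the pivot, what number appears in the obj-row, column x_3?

6

Ratio test on column x_1 — row 1: 6/4 = 3/2; row 2: 4/3 = 4/3. Minimum is 4/3 at row 2 (u2 leaves); pivot element 3.
Divide row 2 by 3; eliminate column x_1 from the other rows.
obj-row update in column x_3: -2 − (-8)·1 = 6.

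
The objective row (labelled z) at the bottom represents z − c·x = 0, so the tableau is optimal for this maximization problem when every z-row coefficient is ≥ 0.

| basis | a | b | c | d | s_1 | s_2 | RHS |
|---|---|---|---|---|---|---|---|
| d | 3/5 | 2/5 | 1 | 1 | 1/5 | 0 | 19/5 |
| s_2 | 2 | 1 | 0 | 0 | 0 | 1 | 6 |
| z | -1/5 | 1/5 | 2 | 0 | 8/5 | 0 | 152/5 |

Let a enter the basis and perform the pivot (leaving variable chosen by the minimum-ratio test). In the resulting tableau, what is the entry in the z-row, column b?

3/10

Ratio test on column a — row 1: (19/5)/(3/5) = 19/3; row 2: 6/2 = 3. Minimum is 3 at row 2 (s_2 leaves); pivot element 2.
Divide row 2 by 2; eliminate column a from the other rows.
z-row update in column b: 1/5 − (-1/5)·(1/2) = 3/10.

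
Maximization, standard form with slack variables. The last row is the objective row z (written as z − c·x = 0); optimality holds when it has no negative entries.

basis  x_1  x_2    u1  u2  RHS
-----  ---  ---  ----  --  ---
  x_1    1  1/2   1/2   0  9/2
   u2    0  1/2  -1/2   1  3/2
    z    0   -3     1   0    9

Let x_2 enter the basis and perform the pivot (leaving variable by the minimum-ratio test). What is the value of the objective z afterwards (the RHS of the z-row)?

18

Ratio test on column x_2 — row 1: (9/2)/(1/2) = 9; row 2: (3/2)/(1/2) = 3. Minimum is 3 at row 2 (u2 leaves); pivot element 1/2.
Pivot on row 2; the z-row RHS becomes 9 − (-3)·3 = 18.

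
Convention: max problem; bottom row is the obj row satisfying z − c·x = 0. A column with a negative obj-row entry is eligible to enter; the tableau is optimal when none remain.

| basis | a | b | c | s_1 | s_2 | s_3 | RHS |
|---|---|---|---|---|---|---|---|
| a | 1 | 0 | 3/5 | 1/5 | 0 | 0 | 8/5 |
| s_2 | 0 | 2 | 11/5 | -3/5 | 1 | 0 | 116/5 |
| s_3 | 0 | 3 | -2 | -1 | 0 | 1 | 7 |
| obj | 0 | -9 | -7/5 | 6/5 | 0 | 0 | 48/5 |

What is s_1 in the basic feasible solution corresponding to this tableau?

0

s_1 is not in the basis, so in the current basic feasible solution s_1 = 0.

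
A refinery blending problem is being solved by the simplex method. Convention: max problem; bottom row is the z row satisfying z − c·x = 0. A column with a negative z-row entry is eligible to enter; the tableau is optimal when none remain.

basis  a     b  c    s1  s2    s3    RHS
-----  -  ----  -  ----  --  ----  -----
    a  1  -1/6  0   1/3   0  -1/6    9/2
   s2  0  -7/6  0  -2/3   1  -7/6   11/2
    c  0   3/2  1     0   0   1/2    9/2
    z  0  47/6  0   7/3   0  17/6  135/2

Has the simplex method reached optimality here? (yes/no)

Every z-row coefficient is ≥ 0, so the tableau is optimal.

yes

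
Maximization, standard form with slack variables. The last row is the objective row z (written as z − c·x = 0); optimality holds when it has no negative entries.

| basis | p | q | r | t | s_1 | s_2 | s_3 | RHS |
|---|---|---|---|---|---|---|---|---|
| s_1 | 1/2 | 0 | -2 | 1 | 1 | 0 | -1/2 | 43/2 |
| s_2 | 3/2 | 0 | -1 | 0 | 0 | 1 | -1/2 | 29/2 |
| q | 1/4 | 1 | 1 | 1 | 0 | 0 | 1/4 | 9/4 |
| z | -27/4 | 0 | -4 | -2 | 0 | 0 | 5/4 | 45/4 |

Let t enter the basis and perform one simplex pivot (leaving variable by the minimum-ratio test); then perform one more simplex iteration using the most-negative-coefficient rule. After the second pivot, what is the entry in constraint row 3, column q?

4

Ratio test on column t — row 1: (43/2)/1 = 43/2; row 2: entry 0 ≤ 0; row 3: (9/4)/1 = 9/4. Minimum is 9/4 at row 3 (q leaves); pivot element 1.
Divide row 3 by 1; eliminate column t from the other rows.
Second iteration: most negative z-row entry is -25/4 in column p, so p enters.
Ratio test on column p — row 1: (77/4)/(1/4) = 77; row 2: (29/2)/(3/2) = 29/3; row 3: (9/4)/(1/4) = 9. Minimum is 9 at row 3 (t leaves); pivot element 1/4.
Divide row 3 by 1/4; eliminate column p from the other rows.
After both pivots, the entry at constraint row 3, column q is 4.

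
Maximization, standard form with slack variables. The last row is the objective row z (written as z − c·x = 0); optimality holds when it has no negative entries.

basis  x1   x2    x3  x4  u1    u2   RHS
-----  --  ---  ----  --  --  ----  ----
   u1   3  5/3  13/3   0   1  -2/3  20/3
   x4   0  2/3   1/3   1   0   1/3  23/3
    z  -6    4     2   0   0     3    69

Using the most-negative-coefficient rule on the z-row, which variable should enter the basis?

Negative z-row entries: x1: -6.
The most negative is -6 in column x1, so x1 enters.

x1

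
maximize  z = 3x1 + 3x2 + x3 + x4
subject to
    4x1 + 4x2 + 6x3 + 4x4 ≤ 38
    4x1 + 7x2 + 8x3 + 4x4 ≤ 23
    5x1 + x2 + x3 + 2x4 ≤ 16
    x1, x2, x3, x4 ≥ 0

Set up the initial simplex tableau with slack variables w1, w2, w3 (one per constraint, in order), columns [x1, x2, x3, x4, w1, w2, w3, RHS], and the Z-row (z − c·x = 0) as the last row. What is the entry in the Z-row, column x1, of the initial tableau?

The Z-row carries the negated objective coefficients: the x1 entry is -3.

-3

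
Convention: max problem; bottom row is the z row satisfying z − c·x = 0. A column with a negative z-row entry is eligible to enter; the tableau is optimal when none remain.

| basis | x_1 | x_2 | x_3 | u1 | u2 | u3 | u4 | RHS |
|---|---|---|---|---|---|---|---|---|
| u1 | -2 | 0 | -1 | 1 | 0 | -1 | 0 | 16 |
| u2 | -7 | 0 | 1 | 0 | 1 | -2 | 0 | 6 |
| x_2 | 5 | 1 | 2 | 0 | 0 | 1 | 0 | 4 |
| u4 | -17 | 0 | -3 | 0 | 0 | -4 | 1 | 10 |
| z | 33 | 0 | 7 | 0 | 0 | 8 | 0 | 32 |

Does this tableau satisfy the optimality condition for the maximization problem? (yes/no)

yes

Every z-row coefficient is ≥ 0, so the tableau is optimal.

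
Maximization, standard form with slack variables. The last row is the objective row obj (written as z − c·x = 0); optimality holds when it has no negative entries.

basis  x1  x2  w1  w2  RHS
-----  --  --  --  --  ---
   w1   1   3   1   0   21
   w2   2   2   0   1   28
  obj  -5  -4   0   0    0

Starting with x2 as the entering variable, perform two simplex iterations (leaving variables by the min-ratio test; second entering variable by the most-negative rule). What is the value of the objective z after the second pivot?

133/2

Ratio test on column x2 — row 1: 21/3 = 7; row 2: 28/2 = 14. Minimum is 7 at row 1 (w1 leaves); pivot element 3.
Pivot on row 1; the obj-row RHS becomes 0 − (-4)·7 = 28.
Next entering variable (most negative obj-row entry -11/3): x1.
Ratio test on column x1 — row 1: 7/(1/3) = 21; row 2: 14/(4/3) = 21/2. Minimum is 21/2 at row 2 (w2 leaves); pivot element 4/3.
After the second pivot the obj-row RHS is 28 − (-11/3)·(21/2) = 133/2.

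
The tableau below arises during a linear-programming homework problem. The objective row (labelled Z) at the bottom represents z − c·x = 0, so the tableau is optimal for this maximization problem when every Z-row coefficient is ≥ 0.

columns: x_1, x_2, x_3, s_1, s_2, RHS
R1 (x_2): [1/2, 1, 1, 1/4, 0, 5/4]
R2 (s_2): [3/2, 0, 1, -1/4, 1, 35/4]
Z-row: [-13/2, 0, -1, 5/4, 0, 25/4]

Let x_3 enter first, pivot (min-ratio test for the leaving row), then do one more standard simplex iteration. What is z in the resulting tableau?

45/2

Ratio test on column x_3 — row 1: (5/4)/1 = 5/4; row 2: (35/4)/1 = 35/4. Minimum is 5/4 at row 1 (x_2 leaves); pivot element 1.
Pivot on row 1; the Z-row RHS becomes 25/4 − (-1)·(5/4) = 15/2.
Next entering variable (most negative Z-row entry -6): x_1.
Ratio test on column x_1 — row 1: (5/4)/(1/2) = 5/2; row 2: (15/2)/1 = 15/2. Minimum is 5/2 at row 1 (x_3 leaves); pivot element 1/2.
After the second pivot the Z-row RHS is 15/2 − (-6)·(5/2) = 45/2.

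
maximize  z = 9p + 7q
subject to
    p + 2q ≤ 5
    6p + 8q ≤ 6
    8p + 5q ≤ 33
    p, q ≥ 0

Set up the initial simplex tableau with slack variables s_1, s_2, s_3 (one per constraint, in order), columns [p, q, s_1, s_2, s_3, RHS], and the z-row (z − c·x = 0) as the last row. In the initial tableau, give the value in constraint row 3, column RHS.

The RHS of constraint 3 is b_3 = 33.

33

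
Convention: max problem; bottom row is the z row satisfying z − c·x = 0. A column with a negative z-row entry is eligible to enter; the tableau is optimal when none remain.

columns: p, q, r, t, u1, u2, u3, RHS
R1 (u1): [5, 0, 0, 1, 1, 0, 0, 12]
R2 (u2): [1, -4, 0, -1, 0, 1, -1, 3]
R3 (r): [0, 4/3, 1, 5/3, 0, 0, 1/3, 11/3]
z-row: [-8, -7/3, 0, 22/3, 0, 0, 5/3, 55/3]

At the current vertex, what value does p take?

0

p is not in the basis, so in the current basic feasible solution p = 0.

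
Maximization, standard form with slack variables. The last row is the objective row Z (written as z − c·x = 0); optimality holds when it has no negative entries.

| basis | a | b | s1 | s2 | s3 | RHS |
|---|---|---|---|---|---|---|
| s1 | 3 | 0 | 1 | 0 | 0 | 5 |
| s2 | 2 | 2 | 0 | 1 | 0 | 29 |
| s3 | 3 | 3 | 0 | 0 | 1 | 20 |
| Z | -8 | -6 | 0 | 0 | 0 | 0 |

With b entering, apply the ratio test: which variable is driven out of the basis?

Column b entries and ratios — s1: 0 ≤ 0, skip; s2: 29/2 = 29/2; s3: 20/3 = 20/3.
Smallest ratio is 20/3 in the row of s3, so s3 leaves.

s3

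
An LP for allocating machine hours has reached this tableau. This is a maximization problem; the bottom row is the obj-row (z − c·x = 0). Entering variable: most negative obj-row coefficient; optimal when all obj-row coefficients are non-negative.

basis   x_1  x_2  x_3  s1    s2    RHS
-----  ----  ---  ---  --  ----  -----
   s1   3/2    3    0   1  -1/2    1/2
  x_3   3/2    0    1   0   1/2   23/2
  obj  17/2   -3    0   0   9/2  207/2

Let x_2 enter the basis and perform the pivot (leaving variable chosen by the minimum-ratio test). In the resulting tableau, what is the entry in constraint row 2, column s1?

Ratio test on column x_2 — row 1: (1/2)/3 = 1/6; row 2: entry 0 ≤ 0. Minimum is 1/6 at row 1 (s1 leaves); pivot element 3.
Divide row 1 by 3; eliminate column x_2 from the other rows.
Row 2 update in column s1: 0 − 0·(1/3) = 0.

0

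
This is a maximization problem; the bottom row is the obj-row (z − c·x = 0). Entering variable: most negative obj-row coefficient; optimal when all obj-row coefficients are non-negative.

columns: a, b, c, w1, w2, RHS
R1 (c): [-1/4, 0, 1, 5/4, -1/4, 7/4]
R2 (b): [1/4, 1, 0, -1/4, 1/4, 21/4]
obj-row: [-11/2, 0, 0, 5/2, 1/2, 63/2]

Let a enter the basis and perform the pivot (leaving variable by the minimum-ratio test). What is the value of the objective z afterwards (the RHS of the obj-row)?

Ratio test on column a — row 1: entry -1/4 ≤ 0; row 2: (21/4)/(1/4) = 21. Minimum is 21 at row 2 (b leaves); pivot element 1/4.
Pivot on row 2; the obj-row RHS becomes 63/2 − (-11/2)·21 = 147.

147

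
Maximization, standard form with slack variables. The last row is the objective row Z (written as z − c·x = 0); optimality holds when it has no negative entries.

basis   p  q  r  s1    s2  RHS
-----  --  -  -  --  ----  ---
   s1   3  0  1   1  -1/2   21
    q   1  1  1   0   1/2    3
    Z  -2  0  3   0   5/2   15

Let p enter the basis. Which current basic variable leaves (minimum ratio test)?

Column p entries and ratios — s1: 21/3 = 7; q: 3/1 = 3.
Smallest ratio is 3 in the row of q, so q leaves.

q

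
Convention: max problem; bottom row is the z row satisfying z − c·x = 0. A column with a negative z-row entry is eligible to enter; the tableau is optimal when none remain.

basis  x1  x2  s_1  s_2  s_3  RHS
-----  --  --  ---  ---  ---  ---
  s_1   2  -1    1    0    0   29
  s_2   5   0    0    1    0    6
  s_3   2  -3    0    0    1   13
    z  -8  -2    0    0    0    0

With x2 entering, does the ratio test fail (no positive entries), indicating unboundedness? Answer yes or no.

Every constraint-row entry in column x2 is ≤ 0, so increasing x2 is unbounded.

yes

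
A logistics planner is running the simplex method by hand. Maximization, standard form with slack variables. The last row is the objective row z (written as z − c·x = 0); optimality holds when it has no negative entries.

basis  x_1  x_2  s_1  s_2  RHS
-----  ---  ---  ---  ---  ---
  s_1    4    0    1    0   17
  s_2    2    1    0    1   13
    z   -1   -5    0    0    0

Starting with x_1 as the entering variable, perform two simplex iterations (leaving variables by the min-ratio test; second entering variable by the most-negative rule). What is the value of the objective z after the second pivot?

Ratio test on column x_1 — row 1: 17/4 = 17/4; row 2: 13/2 = 13/2. Minimum is 17/4 at row 1 (s_1 leaves); pivot element 4.
Pivot on row 1; the z-row RHS becomes 0 − (-1)·(17/4) = 17/4.
Next entering variable (most negative z-row entry -5): x_2.
Ratio test on column x_2 — row 1: entry 0 ≤ 0; row 2: (9/2)/1 = 9/2. Minimum is 9/2 at row 2 (s_2 leaves); pivot element 1.
After the second pivot the z-row RHS is 17/4 − (-5)·(9/2) = 107/4.

107/4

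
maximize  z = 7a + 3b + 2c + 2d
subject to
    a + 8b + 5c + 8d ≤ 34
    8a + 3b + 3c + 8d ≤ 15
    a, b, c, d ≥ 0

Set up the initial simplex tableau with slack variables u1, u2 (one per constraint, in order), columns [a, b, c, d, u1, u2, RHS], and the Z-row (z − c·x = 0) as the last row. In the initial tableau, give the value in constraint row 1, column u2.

Slack u2 belongs to constraint 2; its column is the unit vector e_2, so the entry in row 1 is 0.

0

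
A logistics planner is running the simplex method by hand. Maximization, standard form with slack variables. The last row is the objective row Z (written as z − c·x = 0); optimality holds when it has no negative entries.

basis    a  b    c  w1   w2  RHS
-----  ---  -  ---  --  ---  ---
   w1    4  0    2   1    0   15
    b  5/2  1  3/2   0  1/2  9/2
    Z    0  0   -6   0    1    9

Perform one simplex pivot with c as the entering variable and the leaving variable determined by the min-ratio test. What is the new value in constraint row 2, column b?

Ratio test on column c — row 1: 15/2 = 15/2; row 2: (9/2)/(3/2) = 3. Minimum is 3 at row 2 (b leaves); pivot element 3/2.
Divide row 2 by 3/2; eliminate column c from the other rows.
In the new row 2, the b entry is the old entry divided by the pivot: 1/(3/2) = 2/3.

2/3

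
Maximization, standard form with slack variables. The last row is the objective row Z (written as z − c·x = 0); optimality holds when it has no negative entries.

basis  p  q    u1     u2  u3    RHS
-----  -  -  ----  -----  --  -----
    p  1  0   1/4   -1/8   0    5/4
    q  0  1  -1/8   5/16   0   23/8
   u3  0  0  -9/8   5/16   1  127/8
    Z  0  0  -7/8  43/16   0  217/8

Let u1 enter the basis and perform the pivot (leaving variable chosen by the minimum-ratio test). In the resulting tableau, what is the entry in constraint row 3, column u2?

-1/4

Ratio test on column u1 — row 1: (5/4)/(1/4) = 5; row 2: entry -1/8 ≤ 0; row 3: entry -9/8 ≤ 0. Minimum is 5 at row 1 (p leaves); pivot element 1/4.
Divide row 1 by 1/4; eliminate column u1 from the other rows.
Row 3 update in column u2: 5/16 − (-9/8)·(-1/2) = -1/4.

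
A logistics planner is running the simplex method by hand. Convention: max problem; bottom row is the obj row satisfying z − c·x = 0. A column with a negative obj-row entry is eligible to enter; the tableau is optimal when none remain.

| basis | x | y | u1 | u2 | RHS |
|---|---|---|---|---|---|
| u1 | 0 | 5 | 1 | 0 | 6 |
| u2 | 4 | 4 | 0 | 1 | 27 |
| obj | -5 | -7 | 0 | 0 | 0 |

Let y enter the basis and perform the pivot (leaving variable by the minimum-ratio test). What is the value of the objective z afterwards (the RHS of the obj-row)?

42/5

Ratio test on column y — row 1: 6/5 = 6/5; row 2: 27/4 = 27/4. Minimum is 6/5 at row 1 (u1 leaves); pivot element 5.
Pivot on row 1; the obj-row RHS becomes 0 − (-7)·(6/5) = 42/5.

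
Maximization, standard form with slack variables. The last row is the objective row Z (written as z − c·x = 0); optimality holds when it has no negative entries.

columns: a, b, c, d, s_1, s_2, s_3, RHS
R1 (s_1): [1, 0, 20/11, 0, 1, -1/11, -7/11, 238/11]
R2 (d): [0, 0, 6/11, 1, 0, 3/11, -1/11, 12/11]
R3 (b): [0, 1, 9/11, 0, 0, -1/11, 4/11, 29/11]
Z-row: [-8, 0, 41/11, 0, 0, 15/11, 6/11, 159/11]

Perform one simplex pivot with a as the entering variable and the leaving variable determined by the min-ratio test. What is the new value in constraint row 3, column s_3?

4/11

Ratio test on column a — row 1: (238/11)/1 = 238/11; row 2: entry 0 ≤ 0; row 3: entry 0 ≤ 0. Minimum is 238/11 at row 1 (s_1 leaves); pivot element 1.
Divide row 1 by 1; eliminate column a from the other rows.
Row 3 update in column s_3: 4/11 − 0·(-7/11) = 4/11.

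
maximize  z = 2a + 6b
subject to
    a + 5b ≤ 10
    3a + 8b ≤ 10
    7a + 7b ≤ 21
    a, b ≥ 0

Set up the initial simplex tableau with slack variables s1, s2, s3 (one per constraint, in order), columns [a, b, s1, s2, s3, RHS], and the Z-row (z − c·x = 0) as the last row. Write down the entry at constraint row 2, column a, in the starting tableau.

Constraint 2 has coefficient 3 on a.

3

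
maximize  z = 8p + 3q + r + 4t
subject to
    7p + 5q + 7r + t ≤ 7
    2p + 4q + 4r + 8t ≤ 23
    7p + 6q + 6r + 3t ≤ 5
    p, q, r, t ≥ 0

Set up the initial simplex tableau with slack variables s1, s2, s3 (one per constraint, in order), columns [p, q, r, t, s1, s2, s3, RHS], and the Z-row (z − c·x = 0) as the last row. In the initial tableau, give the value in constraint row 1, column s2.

Slack s2 belongs to constraint 2; its column is the unit vector e_2, so the entry in row 1 is 0.

0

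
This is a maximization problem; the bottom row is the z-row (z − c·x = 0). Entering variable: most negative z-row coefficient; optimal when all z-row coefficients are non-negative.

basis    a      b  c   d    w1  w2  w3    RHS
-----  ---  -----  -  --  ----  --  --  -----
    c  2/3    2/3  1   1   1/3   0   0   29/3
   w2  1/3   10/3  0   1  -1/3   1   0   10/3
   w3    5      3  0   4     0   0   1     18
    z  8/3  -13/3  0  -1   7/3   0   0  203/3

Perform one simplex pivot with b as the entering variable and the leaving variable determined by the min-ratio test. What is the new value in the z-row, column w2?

Ratio test on column b — row 1: (29/3)/(2/3) = 29/2; row 2: (10/3)/(10/3) = 1; row 3: 18/3 = 6. Minimum is 1 at row 2 (w2 leaves); pivot element 10/3.
Divide row 2 by 10/3; eliminate column b from the other rows.
z-row update in column w2: 0 − (-13/3)·(3/10) = 13/10.

13/10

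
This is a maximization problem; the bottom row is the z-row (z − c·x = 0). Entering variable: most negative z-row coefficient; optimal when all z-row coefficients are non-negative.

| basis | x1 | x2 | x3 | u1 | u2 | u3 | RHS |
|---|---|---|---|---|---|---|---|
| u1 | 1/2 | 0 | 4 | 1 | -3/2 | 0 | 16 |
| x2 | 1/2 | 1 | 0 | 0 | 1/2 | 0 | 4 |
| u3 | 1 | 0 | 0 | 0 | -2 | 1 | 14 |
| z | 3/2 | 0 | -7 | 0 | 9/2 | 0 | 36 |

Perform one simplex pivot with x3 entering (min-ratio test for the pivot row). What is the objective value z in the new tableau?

64

Ratio test on column x3 — row 1: 16/4 = 4; row 2: entry 0 ≤ 0; row 3: entry 0 ≤ 0. Minimum is 4 at row 1 (u1 leaves); pivot element 4.
Pivot on row 1; the z-row RHS becomes 36 − (-7)·4 = 64.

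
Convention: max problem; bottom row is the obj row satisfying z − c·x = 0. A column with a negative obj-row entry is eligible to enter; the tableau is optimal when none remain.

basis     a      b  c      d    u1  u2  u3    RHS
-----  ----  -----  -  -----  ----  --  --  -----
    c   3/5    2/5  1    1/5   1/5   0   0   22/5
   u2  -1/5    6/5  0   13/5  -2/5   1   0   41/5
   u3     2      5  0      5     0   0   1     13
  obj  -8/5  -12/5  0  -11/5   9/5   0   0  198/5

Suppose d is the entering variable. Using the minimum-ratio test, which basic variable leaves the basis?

u3

Column d entries and ratios — c: (22/5)/(1/5) = 22; u2: (41/5)/(13/5) = 41/13; u3: 13/5 = 13/5.
Smallest ratio is 13/5 in the row of u3, so u3 leaves.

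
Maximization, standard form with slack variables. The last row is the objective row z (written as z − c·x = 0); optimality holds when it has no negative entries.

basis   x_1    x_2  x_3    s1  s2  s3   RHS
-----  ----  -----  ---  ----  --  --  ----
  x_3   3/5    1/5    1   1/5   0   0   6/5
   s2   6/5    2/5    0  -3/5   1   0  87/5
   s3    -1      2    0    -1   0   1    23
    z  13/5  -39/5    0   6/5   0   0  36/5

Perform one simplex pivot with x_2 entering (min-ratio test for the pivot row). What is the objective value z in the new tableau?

54

Ratio test on column x_2 — row 1: (6/5)/(1/5) = 6; row 2: (87/5)/(2/5) = 87/2; row 3: 23/2 = 23/2. Minimum is 6 at row 1 (x_3 leaves); pivot element 1/5.
Pivot on row 1; the z-row RHS becomes 36/5 − (-39/5)·6 = 54.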